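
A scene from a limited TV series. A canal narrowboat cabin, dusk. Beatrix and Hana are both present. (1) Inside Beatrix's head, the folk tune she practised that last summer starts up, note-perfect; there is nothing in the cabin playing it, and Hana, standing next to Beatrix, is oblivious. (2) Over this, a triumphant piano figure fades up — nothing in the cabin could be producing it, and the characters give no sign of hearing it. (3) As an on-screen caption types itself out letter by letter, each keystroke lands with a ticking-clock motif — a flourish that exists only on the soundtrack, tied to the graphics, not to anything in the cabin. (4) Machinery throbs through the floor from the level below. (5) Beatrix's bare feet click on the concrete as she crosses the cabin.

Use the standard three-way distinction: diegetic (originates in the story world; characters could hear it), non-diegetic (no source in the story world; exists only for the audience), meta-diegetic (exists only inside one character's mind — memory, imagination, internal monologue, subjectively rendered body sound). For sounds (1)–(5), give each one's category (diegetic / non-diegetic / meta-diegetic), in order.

meta-diegetic, non-diegetic, non-diegetic, diegetic, diegetic

Sound (1): the music is a memory playing inside Beatrix's mind alone; no real-world source, Hana can't hear it, so meta-diegetic.
Sound (2): nothing in the cabin produces it and the characters don't hear it — pure soundtrack, so non-diegetic.
(3) is non-diegetic: sound married to a title/caption — outside the diegesis by definition.
(4) ambient/room sound belonging to the story's physical space → diegetic.
(5) Beatrix's footsteps are produced in the story world → diegetic.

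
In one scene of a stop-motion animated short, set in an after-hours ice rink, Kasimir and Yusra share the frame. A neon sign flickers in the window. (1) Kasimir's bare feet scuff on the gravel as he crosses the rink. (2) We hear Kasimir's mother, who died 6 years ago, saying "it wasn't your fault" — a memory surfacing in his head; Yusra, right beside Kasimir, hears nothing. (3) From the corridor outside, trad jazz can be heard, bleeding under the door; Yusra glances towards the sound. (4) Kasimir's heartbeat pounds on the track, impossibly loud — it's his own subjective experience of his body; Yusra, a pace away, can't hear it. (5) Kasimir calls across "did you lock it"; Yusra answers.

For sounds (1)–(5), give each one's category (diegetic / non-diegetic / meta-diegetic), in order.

diegetic, meta-diegetic, diegetic, meta-diegetic, diegetic

Sound (1): a character's body making contact with the set — an in-world sound, so diegetic.
Sound (2): it's Kasimir's recollection rendered as sound; the other character can't hear it, so meta-diegetic.
(3) off-screen diegetic: the source is out of frame but still in the story's space → diegetic.
(4) it's Kasimir's internal bodily sensation rendered as sound; only Kasimir 'hears' it → meta-diegetic.
(5) on-screen dialogue — Kasimir speaks and Yusra is there to hear → diegetic.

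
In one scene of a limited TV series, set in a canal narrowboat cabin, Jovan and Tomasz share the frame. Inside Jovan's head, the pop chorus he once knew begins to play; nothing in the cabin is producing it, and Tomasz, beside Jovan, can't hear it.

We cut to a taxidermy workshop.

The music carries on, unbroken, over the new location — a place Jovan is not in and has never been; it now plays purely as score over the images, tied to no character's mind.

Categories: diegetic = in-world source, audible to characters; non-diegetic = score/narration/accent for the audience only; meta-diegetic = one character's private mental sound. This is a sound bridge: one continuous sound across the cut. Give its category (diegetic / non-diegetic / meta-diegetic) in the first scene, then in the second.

meta-diegetic, non-diegetic

Scene one: the music exists only inside Jovan's mind; Tomasz can't hear it → meta-diegetic.
Scene two: it's detached from Jovan entirely and plays over unrelated images with no in-world source — conventional underscore → non-diegetic.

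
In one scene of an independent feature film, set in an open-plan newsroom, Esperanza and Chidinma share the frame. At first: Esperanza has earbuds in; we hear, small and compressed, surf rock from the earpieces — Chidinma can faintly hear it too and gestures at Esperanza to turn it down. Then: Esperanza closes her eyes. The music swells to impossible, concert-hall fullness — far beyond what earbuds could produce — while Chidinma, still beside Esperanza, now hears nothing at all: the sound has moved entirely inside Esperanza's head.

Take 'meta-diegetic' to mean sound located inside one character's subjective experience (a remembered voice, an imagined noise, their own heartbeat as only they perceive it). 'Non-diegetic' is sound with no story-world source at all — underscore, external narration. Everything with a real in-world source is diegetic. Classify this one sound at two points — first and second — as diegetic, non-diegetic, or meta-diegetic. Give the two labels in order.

First: the earbuds are a physical source both characters can hear → diegetic.
Second: the music now exists only as Esperanza's subjective experience; Chidinma can no longer hear it → meta-diegetic.

diegetic, meta-diegetic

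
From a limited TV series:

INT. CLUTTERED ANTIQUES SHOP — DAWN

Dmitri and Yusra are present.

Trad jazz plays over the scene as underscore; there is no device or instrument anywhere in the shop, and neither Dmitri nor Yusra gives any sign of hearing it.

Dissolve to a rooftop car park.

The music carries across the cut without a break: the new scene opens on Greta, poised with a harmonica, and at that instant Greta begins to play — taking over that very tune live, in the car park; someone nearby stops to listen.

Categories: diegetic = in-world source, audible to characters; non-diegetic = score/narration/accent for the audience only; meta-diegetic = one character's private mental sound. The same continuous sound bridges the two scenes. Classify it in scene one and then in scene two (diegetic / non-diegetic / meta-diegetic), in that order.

non-diegetic, diegetic

Scene one: there's no in-world source anywhere and no character hears it — underscore for the audience only → non-diegetic.
Scene two: from the moment Greta starts playing, the tune is being performed on a harmonica inside the story world and another character hears it → diegetic.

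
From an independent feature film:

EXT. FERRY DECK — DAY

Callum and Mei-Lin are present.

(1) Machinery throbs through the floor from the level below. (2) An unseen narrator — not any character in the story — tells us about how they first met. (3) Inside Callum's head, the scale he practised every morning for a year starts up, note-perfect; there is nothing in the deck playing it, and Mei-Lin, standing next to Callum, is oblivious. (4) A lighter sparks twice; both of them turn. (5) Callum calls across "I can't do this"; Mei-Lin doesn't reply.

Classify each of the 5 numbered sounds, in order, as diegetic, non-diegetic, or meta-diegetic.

(1) ambient/room sound belonging to the story's physical space → diegetic.
(2) is non-diegetic: the narrator exists outside the story world, addressing only the audience.
(3) the music is a memory playing inside Callum's mind alone; no real-world source, Mei-Lin can't hear it → meta-diegetic.
(4) is diegetic: a lighter is a real object/event in the scene's world.
(5) is diegetic: on-screen dialogue — Callum speaks and Mei-Lin is there to hear.

diegetic, non-diegetic, meta-diegetic, diegetic, diegetic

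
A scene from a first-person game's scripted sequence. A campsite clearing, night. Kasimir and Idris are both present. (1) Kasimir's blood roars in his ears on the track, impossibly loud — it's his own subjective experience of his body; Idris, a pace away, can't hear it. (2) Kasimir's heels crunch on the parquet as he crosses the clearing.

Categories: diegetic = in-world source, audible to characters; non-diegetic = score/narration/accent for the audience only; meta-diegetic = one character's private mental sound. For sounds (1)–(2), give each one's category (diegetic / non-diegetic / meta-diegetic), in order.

meta-diegetic, diegetic

Sound (1): point-of-audition from inside Kasimir's body; not a sound in the room, so meta-diegetic.
(2) it's the physical sound of Kasimir moving in the space → diegetic.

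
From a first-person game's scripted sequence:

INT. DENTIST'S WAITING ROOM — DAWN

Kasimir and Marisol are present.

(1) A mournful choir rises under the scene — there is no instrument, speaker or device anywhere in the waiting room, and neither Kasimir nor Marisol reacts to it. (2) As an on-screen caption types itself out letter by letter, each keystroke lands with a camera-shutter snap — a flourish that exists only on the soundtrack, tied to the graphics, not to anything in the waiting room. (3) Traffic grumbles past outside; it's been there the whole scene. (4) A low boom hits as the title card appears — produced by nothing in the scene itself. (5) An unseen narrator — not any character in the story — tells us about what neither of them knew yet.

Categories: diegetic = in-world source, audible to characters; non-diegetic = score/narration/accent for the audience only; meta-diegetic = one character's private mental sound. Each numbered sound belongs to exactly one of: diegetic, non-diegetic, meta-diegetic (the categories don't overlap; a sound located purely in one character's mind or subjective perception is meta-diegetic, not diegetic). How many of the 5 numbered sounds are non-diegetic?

(1) is non-diegetic: score with no on-screen or off-screen source; it exists for the audience alone.
(2) sound married to a title/caption — outside the diegesis by definition → non-diegetic.
(3) is diegetic: ambient/room sound belonging to the story's physical space.
(4) is non-diegetic: nothing in the scene produces it; it's an accent added for the audience.
(5) is non-diegetic: external voice-over — not a character, not heard by anyone in the scene.
Non-diegetic: (1), (2), (4), (5) — that's 4.

4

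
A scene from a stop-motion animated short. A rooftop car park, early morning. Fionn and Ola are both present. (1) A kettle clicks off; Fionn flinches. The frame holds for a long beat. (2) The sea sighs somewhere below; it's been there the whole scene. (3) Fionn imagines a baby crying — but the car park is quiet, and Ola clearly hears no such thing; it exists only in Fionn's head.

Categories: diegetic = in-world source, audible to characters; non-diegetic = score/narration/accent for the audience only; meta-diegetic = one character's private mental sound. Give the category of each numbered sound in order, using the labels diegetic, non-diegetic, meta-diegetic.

diegetic, diegetic, meta-diegetic

(1) a kettle is a real object/event in the scene's world → diegetic.
(2) it's the actual ambient sound of the location → diegetic.
(3) the sound is imagined by Fionn; nothing in the story world is producing it and Ola can't hear it → meta-diegetic.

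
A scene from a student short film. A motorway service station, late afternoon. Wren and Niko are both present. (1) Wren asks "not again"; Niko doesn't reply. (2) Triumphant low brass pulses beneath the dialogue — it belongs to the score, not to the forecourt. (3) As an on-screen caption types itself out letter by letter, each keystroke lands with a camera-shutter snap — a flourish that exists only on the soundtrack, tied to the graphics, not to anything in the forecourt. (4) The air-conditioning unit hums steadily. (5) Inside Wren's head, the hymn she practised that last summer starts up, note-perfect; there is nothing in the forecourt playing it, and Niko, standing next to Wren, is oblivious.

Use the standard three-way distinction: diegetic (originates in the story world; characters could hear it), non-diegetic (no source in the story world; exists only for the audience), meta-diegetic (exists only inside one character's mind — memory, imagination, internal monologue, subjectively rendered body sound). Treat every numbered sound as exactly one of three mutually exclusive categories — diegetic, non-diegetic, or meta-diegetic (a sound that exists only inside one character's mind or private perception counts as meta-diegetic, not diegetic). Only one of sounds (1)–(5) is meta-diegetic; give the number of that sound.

(1) on-screen dialogue — Wren speaks and Niko is there to hear → diegetic.
(2) score with no on-screen or off-screen source; it exists for the audience alone → non-diegetic.
Sound (3): it accompanies on-screen graphics, not anything inside the story world, so non-diegetic.
(4) ambient/room sound belonging to the story's physical space → diegetic.
Sound (5): the music is a memory playing inside Wren's mind alone; no real-world source, Niko can't hear it, so meta-diegetic.
Only (5) is meta-diegetic.

5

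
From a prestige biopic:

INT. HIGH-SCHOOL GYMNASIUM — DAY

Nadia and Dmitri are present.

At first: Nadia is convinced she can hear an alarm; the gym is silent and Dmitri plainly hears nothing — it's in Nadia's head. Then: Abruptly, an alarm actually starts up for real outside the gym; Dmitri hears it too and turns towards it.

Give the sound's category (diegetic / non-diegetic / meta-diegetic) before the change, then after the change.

meta-diegetic, diegetic

Before the change: only Nadia 'hears' it — imagined, in her mind → meta-diegetic.
After the change: now there's a real external source and Dmitri hears it too — in the story world → diegetic.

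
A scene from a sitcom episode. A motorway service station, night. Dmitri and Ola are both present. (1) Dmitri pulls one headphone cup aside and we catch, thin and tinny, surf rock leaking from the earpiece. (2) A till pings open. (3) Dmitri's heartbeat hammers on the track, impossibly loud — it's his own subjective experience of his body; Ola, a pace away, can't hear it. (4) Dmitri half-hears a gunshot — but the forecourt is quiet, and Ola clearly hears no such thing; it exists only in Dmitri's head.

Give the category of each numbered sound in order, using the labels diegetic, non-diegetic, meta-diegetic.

diegetic, diegetic, meta-diegetic, meta-diegetic

(1) the earpiece is a real device on Dmitri's head — source music → diegetic.
Sound (2): the sound comes from a till physically present in the location, so diegetic.
Sound (3): point-of-audition from inside Dmitri's body; not a sound in the room, so meta-diegetic.
(4) the sound is imagined by Dmitri; nothing in the story world is producing it and Ola can't hear it → meta-diegetic.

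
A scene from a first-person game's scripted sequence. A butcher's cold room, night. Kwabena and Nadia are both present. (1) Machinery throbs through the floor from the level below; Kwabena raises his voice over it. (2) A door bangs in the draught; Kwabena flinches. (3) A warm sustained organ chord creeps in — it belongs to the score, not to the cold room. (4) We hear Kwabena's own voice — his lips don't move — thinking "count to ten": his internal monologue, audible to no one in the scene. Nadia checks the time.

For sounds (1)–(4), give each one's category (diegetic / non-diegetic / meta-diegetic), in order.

(1) ambient/room sound belonging to the story's physical space → diegetic.
(2) is diegetic: the sound comes from a door physically present in the location.
(3) is non-diegetic: it has no source in the story world and no character can hear it — it's underscore.
(4) is meta-diegetic: it's Kwabena's unspoken thought, heard only by the audience via his subjectivity.

diegetic, diegetic, non-diegetic, meta-diegetic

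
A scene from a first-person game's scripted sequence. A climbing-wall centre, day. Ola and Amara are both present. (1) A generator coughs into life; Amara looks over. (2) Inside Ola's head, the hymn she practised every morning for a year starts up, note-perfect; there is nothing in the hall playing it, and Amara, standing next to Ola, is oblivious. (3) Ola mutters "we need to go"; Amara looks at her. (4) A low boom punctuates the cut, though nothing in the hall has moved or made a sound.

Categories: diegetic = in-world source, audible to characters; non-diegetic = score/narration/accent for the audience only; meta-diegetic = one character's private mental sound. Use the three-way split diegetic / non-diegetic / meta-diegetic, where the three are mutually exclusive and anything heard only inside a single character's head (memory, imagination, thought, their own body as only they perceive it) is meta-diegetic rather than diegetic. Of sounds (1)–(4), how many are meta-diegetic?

Sound (1): the sound comes from a generator physically present in the location, so diegetic.
Sound (2): remembered music, private to Ola — Amara is oblivious because it isn't in the room, so meta-diegetic.
(3) is diegetic: Ola is a character speaking aloud in the scene.
(4) nothing in the scene produces it; it's an accent added for the audience → non-diegetic.
Meta-diegetic: (2) — that's 1.

1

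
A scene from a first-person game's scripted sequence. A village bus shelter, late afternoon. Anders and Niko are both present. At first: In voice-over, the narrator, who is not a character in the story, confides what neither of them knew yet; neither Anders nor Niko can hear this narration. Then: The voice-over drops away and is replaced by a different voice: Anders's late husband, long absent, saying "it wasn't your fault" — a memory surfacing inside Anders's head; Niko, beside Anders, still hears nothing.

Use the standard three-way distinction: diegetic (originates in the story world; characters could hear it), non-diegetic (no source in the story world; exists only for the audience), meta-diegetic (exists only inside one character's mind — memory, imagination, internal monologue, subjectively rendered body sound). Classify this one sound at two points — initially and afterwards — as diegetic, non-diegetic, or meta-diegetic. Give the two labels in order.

non-diegetic, meta-diegetic

Initially: the external narrator addresses only the audience — outside the story world → non-diegetic.
Afterwards: the replacement voice is a memory inside Anders's mind specifically → meta-diegetic.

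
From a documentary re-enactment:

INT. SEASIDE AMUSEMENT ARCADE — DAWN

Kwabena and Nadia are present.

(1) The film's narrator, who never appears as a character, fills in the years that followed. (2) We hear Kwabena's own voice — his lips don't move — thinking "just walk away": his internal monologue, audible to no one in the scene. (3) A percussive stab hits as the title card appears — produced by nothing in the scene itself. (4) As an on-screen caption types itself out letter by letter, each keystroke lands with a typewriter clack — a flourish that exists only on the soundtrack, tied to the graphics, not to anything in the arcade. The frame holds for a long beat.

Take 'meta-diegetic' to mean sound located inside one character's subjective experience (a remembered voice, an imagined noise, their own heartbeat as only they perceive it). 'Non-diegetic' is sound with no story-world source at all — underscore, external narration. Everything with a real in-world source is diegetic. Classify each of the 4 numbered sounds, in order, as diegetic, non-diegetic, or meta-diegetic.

(1) external voice-over — not a character, not heard by anyone in the scene → non-diegetic.
(2) internal monologue — inside Kwabena's mind, not spoken into the scene → meta-diegetic.
Sound (3): an editorial stinger — it belongs to the cut, not the story world, so non-diegetic.
Sound (4): sound married to a title/caption — outside the diegesis by definition, so non-diegetic.

non-diegetic, meta-diegetic, non-diegetic, non-diegetic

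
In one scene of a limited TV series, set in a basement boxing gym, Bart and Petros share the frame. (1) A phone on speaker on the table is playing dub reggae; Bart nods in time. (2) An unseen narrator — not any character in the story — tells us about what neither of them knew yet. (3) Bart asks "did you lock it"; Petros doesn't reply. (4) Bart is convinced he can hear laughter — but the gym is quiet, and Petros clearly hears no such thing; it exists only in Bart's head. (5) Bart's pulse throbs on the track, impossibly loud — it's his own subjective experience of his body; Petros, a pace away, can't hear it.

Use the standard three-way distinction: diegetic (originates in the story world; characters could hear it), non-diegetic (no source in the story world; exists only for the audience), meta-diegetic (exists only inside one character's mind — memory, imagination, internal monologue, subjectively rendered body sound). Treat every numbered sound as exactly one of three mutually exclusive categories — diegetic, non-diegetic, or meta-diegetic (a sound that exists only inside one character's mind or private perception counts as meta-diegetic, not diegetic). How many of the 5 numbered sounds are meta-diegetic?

2

(1) is diegetic: the music comes from an on-screen device that Bart responds to.
Sound (2): external voice-over — not a character, not heard by anyone in the scene, so non-diegetic.
(3) is diegetic: Bart is a character speaking aloud in the scene.
(4) is meta-diegetic: Bart alone 'hears' it — an imagined sound, not present in the space.
(5) it's Bart's internal bodily sensation rendered as sound; only Bart 'hears' it → meta-diegetic.
Meta-diegetic: (4), (5) — that's 2.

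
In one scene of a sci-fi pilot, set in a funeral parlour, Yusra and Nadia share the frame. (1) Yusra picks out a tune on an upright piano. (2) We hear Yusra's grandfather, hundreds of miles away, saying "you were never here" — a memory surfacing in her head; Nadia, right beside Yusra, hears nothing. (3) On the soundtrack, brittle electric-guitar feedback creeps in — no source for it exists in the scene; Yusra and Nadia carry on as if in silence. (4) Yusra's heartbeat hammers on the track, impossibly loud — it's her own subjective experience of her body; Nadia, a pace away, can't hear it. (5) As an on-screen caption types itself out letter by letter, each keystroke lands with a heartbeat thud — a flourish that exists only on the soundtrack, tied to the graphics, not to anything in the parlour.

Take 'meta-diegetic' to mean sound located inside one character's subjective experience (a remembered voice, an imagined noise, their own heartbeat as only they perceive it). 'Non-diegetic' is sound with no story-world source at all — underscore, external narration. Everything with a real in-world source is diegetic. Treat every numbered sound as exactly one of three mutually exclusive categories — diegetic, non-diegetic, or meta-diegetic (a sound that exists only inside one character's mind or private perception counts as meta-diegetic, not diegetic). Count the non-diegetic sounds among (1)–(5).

2

(1) is diegetic: Yusra is producing the music live, in the story world.
Sound (2): a remembered line, private to Yusra — not present in the room, not audible to Nadia, so meta-diegetic.
(3) is non-diegetic: score with no on-screen or off-screen source; it exists for the audience alone.
(4) a subjective body sound — Yusra's private perception, inaudible to Nadia → meta-diegetic.
(5) is non-diegetic: the caption isn't part of the story world, so neither is the sound tied to it.
Non-diegetic: (3), (5) — that's 2.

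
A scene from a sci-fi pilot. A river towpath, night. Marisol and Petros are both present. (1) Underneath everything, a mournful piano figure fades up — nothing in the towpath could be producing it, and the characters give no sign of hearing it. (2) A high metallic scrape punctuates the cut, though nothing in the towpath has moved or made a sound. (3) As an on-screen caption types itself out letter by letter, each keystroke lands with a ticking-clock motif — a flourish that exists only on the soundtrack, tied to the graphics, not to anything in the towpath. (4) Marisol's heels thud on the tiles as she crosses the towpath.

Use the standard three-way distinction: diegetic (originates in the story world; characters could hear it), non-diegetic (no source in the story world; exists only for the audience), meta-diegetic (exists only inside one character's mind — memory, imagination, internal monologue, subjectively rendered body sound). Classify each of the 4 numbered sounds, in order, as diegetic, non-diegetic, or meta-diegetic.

(1) nothing in the towpath produces it and the characters don't hear it — pure soundtrack → non-diegetic.
(2) is non-diegetic: an editorial stinger — it belongs to the cut, not the story world.
(3) is non-diegetic: it accompanies on-screen graphics, not anything inside the story world.
(4) it's the physical sound of Marisol moving in the space → diegetic.

non-diegetic, non-diegetic, non-diegetic, diegetic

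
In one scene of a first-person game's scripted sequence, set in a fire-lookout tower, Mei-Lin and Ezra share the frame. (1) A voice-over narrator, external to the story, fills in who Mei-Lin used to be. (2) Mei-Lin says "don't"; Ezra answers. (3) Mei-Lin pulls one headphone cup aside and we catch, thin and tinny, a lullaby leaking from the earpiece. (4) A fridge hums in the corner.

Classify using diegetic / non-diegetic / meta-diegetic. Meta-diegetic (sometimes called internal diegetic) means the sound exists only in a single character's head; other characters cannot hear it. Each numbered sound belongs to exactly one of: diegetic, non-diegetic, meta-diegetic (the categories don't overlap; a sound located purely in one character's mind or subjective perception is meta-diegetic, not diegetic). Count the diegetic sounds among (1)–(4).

3

(1) is non-diegetic: external voice-over — not a character, not heard by anyone in the scene.
(2) is diegetic: on-screen dialogue — Mei-Lin speaks and Ezra is there to hear.
(3) is diegetic: it's leaking from a physical pair of headphones in the scene.
(4) ambient/room sound belonging to the story's physical space → diegetic.
So 3 of the 4 are diegetic: (2), (3), (4).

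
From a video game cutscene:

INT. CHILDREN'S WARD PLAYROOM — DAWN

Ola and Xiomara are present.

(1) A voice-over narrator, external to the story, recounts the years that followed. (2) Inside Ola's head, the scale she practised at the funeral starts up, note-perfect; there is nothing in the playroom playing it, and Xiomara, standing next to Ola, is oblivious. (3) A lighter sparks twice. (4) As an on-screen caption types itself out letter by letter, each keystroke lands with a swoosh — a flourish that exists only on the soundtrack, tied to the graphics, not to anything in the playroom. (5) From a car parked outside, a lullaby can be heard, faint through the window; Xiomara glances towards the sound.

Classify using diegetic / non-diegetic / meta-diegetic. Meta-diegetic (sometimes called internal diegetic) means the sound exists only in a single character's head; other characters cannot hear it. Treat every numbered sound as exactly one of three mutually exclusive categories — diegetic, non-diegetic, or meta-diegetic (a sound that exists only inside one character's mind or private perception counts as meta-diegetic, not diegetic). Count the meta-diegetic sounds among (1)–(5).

1

(1) is non-diegetic: the narrator exists outside the story world, addressing only the audience.
Sound (2): it lives in Ola's subjectivity, not in the playroom, so meta-diegetic.
(3) is diegetic: the sound comes from a lighter physically present in the location.
Sound (4): it accompanies on-screen graphics, not anything inside the story world, so non-diegetic.
(5) is diegetic: off-screen diegetic: the source is out of frame but still in the story's space.
Meta-diegetic: (2) — that's 1.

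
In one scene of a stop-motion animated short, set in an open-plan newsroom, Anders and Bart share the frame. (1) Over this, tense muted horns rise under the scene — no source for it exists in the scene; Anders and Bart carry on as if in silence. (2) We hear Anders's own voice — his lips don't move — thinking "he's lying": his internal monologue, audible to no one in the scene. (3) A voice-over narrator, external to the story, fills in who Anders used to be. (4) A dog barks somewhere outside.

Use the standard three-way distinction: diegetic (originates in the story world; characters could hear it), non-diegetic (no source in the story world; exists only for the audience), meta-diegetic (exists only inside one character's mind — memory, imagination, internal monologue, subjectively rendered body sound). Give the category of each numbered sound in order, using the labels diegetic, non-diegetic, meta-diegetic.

non-diegetic, meta-diegetic, non-diegetic, diegetic

(1) is non-diegetic: score with no on-screen or off-screen source; it exists for the audience alone.
(2) is meta-diegetic: Anders's thought-voice: a private mental sound no other character can hear.
Sound (3): commentary laid over the scene from outside the fiction, so non-diegetic.
Sound (4): a dog is a real object/event in the scene's world, so diegetic.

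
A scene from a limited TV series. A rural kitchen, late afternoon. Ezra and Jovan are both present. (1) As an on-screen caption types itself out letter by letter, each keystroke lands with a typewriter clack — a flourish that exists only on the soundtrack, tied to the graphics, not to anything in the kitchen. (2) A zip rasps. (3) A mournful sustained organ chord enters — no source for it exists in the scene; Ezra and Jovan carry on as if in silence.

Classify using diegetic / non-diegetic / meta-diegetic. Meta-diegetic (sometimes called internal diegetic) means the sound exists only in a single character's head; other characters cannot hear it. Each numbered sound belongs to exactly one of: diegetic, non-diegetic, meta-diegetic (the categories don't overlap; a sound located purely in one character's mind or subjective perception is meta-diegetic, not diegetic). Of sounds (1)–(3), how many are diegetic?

1

Sound (1): sound married to a title/caption — outside the diegesis by definition, so non-diegetic.
(2) an in-world source (a zip); characters could hear it → diegetic.
(3) it has no source in the story world and no character can hear it — it's underscore → non-diegetic.
So 1 of the 3 is diegetic: (2).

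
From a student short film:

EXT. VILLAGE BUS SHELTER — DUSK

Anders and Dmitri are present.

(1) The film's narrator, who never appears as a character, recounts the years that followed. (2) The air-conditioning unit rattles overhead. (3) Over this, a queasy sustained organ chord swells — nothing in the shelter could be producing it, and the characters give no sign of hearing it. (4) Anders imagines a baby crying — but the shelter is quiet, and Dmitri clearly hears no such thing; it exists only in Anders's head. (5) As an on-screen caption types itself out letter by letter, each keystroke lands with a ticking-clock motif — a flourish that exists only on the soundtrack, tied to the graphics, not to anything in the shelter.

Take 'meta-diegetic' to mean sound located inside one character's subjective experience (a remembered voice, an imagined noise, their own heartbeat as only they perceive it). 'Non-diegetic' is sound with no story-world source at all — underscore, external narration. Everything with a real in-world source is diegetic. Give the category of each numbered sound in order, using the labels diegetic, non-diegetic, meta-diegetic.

non-diegetic, diegetic, non-diegetic, meta-diegetic, non-diegetic

(1) is non-diegetic: commentary laid over the scene from outside the fiction.
(2) is diegetic: the air-conditioning unit is part of the location's real environment.
(3) is non-diegetic: score with no on-screen or off-screen source; it exists for the audience alone.
(4) subjective to Anders: the shelter is silent and Dmitri hears nothing → meta-diegetic.
Sound (5): the caption isn't part of the story world, so neither is the sound tied to it, so non-diegetic.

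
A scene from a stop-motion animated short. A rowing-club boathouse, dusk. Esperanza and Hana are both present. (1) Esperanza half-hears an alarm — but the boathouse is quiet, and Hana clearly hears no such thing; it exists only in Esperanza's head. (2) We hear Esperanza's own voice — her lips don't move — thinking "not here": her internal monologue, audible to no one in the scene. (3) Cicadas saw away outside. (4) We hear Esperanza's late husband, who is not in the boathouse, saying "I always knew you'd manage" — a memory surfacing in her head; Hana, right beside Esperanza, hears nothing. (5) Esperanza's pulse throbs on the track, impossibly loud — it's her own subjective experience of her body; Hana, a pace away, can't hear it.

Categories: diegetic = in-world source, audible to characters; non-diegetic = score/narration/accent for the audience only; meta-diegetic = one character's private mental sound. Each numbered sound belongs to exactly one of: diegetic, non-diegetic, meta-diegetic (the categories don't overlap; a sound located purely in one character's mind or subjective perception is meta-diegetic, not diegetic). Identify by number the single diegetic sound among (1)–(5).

3

(1) is meta-diegetic: Esperanza alone 'hears' it — an imagined sound, not present in the space.
(2) is meta-diegetic: it's Esperanza's unspoken thought, heard only by the audience via her subjectivity.
(3) cicadas is part of the location's real environment → diegetic.
(4) it's Esperanza's recollection rendered as sound; the other character can't hear it → meta-diegetic.
Sound (5): a subjective body sound — Esperanza's private perception, inaudible to Hana, so meta-diegetic.
Only (3) is diegetic.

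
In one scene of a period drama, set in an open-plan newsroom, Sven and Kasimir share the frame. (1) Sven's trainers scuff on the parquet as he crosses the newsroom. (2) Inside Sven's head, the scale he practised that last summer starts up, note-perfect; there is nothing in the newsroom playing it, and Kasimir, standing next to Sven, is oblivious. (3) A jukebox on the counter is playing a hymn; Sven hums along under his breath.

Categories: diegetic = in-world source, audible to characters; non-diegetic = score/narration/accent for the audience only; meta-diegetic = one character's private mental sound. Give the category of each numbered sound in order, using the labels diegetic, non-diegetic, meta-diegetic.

diegetic, meta-diegetic, diegetic

Sound (1): it's the physical sound of Sven moving in the space, so diegetic.
(2) the music is a memory playing inside Sven's mind alone; no real-world source, Kasimir can't hear it → meta-diegetic.
(3) the music comes from an on-screen device that Sven responds to → diegetic.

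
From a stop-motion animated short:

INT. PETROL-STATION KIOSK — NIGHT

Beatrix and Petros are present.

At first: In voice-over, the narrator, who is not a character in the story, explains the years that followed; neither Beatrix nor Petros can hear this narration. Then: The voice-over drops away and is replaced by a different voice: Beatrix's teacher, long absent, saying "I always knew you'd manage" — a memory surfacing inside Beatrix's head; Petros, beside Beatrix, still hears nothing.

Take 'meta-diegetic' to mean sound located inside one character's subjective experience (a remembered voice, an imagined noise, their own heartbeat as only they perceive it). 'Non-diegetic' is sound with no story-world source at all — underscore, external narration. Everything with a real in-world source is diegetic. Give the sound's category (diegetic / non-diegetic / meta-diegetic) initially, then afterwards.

Initially: the external narrator addresses only the audience — outside the story world → non-diegetic.
Afterwards: the replacement voice is a memory inside Beatrix's mind specifically → meta-diegetic.

non-diegetic, meta-diegetic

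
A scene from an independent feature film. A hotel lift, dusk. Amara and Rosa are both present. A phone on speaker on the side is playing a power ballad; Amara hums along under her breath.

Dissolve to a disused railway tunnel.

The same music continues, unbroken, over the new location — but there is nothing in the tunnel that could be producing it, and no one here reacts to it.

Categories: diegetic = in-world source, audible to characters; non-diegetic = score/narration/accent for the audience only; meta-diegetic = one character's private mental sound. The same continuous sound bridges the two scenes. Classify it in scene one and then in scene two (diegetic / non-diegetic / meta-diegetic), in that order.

Scene one: a phone on speaker is an on-screen source and Amara reacts to it → diegetic.
Scene two: there is no source in the tunnel and no one hears it — it's now underscore → non-diegetic.

diegetic, non-diegetic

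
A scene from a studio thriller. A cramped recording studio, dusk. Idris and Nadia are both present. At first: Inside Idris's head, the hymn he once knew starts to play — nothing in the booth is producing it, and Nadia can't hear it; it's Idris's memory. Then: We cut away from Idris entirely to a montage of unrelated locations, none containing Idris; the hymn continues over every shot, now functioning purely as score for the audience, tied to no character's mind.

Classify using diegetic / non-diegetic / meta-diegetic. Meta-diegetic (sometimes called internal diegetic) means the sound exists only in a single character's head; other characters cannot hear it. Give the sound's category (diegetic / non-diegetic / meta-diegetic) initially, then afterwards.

Initially: the music lives inside Idris's mind alone; Nadia can't hear it → meta-diegetic.
Afterwards: once it plays over shots Idris isn't in, detached from any character's subjectivity, it's conventional underscore → non-diegetic.

meta-diegetic, non-diegetic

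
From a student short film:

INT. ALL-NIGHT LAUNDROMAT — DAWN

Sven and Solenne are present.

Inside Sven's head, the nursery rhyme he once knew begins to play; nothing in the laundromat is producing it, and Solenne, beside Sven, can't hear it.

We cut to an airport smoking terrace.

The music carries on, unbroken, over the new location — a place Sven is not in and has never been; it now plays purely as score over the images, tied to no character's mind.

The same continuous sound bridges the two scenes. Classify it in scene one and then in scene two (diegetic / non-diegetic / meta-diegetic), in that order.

meta-diegetic, non-diegetic

Scene one: the music exists only inside Sven's mind; Solenne can't hear it → meta-diegetic.
Scene two: it's detached from Sven entirely and plays over unrelated images with no in-world source — conventional underscore → non-diegetic.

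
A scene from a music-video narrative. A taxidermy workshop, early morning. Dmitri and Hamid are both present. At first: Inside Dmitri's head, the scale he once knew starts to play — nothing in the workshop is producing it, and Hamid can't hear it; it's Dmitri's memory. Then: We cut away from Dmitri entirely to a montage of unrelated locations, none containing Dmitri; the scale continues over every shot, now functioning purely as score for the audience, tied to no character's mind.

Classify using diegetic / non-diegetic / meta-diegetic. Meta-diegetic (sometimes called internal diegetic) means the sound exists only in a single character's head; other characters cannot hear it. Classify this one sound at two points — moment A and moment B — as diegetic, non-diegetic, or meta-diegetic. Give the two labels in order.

meta-diegetic, non-diegetic

Moment A: the music lives inside Dmitri's mind alone; Hamid can't hear it → meta-diegetic.
Moment B: once it plays over shots Dmitri isn't in, detached from any character's subjectivity, it's conventional underscore → non-diegetic.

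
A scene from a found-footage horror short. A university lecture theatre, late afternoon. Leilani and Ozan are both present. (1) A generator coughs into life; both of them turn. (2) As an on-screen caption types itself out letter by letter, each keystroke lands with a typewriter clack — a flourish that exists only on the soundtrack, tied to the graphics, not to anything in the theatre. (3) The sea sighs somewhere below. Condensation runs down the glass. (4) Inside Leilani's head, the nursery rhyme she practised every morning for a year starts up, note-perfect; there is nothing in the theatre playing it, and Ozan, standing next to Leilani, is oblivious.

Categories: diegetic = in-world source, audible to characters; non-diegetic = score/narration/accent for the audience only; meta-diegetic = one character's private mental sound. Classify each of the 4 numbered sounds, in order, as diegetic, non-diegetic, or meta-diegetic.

diegetic, non-diegetic, diegetic, meta-diegetic

Sound (1): the sound comes from a generator physically present in the location, so diegetic.
(2) is non-diegetic: it accompanies on-screen graphics, not anything inside the story world.
Sound (3): the sea is part of the location's real environment, so diegetic.
Sound (4): remembered music, private to Leilani — Ozan is oblivious because it isn't in the room, so meta-diegetic.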